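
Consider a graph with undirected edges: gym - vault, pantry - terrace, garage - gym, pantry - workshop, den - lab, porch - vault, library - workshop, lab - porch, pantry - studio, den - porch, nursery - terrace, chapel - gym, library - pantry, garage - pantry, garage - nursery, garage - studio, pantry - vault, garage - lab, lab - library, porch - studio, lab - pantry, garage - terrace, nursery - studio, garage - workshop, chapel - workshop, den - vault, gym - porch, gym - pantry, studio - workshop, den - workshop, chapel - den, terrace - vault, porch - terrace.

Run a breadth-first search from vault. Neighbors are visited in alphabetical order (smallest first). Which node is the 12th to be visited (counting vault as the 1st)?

studio

Visit vault; enqueue den, gym, pantry, porch, terrace → queue [den, gym, pantry, porch, terrace]
Visit den; enqueue chapel, lab, workshop → queue [gym, pantry, porch, terrace, chapel, lab, workshop]
Visit gym; enqueue garage → queue [pantry, porch, terrace, chapel, lab, workshop, garage]
Visit pantry; enqueue library, studio → queue [porch, terrace, chapel, lab, workshop, garage, library, studio]
Visit porch → queue [terrace, chapel, lab, workshop, garage, library, studio]
Visit terrace; enqueue nursery → queue [chapel, lab, workshop, garage, library, studio, nursery]
Visit chapel → queue [lab, workshop, garage, library, studio, nursery]
Visit lab → queue [workshop, garage, library, studio, nursery]
Visit workshop → queue [garage, library, studio, nursery]
Visit garage → queue [library, studio, nursery]
Visit library → queue [studio, nursery]
Visit studio → queue [nursery]
Visit nursery → queue []

Visit order: vault, den, gym, pantry, porch, terrace, chapel, lab, workshop, garage, library, studio, nursery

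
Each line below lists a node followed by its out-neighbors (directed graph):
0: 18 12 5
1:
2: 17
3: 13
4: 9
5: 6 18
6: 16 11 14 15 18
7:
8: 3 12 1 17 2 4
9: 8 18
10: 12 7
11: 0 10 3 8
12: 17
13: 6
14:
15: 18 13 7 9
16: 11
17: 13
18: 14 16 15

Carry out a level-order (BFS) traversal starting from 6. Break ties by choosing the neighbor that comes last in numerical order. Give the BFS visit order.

6 18 16 15 14 11 13 9 7 10 8 3 0 12 17 4 2 1 5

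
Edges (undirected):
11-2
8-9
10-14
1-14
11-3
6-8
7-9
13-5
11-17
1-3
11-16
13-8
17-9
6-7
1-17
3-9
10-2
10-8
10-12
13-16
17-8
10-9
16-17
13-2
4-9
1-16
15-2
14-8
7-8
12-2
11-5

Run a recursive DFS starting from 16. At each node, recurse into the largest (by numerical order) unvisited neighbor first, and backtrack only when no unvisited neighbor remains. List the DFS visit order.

Visit 16
16 → 17
17 → 11
11 → 5
5 → 13
13 → 8
8 → 14
14 → 10
10 → 12
12 → 2
2 → 15
10 → 9
9 → 7
7 → 6
9 → 4
9 → 3
3 → 1

16 17 11 5 13 8 14 10 12 2 15 9 7 6 4 3 1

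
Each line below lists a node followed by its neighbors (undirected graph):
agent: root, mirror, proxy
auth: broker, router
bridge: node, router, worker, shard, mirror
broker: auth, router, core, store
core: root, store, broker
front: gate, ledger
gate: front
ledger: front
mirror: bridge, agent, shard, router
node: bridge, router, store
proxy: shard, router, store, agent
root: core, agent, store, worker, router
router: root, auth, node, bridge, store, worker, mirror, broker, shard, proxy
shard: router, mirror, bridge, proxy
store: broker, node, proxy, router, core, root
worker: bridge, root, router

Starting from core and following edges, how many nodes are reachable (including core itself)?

13

BFS from core visits: core, root, store, broker, agent, worker, router, node, proxy, auth, mirror, bridge, shard
Reachable nodes: 13 of 16 total.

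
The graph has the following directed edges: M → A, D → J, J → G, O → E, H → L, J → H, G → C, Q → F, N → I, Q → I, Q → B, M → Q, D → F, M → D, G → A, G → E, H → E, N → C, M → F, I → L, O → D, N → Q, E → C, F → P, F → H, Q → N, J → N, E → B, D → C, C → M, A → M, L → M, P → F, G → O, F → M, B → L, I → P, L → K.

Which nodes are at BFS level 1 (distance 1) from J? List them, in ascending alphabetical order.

G, H, N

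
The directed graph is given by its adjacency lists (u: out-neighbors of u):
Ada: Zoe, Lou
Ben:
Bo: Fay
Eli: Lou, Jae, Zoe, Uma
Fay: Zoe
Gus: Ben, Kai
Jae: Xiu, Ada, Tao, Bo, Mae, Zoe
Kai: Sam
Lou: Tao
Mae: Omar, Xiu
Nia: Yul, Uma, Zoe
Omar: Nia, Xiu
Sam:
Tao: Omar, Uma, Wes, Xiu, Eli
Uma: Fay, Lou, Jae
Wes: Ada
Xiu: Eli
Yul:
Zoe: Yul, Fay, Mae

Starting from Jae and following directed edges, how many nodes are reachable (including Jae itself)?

15

BFS from Jae visits: Jae, Xiu, Ada, Tao, Bo, Mae, Zoe, Eli, Lou, Omar, Uma, Wes, Fay, Yul, Nia
Reachable nodes: 15 of 19 total.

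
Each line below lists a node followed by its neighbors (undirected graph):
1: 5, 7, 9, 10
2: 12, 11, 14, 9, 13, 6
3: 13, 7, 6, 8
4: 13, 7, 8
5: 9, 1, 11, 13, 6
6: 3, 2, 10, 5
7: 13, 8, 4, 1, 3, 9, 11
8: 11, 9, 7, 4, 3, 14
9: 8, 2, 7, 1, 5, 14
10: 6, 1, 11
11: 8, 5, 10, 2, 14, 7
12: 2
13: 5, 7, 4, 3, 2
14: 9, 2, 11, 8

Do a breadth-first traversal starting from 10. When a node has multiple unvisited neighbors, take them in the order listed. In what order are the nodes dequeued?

10 -> 6 -> 1 -> 11 -> 3 -> 2 -> 5 -> 7 -> 9 -> 8 -> 14 -> 13 -> 12 -> 4

Visit 10; enqueue 6, 1, 11 → queue [6, 1, 11]
Visit 6; enqueue 3, 2, 5 → queue [1, 11, 3, 2, 5]
Visit 1; enqueue 7, 9 → queue [11, 3, 2, 5, 7, 9]
Visit 11; enqueue 8, 14 → queue [3, 2, 5, 7, 9, 8, 14]
Visit 3; enqueue 13 → queue [2, 5, 7, 9, 8, 14, 13]
Visit 2; enqueue 12 → queue [5, 7, 9, 8, 14, 13, 12]
Visit 5 → queue [7, 9, 8, 14, 13, 12]
Visit 7; enqueue 4 → queue [9, 8, 14, 13, 12, 4]
Visit 9 → queue [8, 14, 13, 12, 4]
Visit 8 → queue [14, 13, 12, 4]
Visit 14 → queue [13, 12, 4]
Visit 13 → queue [12, 4]
Visit 12 → queue [4]
Visit 4 → queue []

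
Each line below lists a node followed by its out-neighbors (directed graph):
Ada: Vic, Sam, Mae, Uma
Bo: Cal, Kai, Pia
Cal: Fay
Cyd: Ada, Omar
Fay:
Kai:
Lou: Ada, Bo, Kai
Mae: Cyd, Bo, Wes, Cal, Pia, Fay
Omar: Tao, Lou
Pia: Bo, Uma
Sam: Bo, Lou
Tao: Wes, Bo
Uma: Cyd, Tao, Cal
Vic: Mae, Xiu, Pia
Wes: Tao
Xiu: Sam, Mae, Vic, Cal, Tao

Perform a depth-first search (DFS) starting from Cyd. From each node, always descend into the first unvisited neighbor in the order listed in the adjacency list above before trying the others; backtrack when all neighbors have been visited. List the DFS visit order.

Visit Cyd
Cyd → Ada
Ada → Vic
Vic → Mae
Mae → Bo
Bo → Cal
Cal → Fay
Bo → Kai
Bo → Pia
Pia → Uma
Uma → Tao
Tao → Wes
Vic → Xiu
Xiu → Sam
Sam → Lou
Cyd → Omar

Cyd, Ada, Vic, Mae, Bo, Cal, Fay, Kai, Pia, Uma, Tao, Wes, Xiu, Sam, Lou, Omar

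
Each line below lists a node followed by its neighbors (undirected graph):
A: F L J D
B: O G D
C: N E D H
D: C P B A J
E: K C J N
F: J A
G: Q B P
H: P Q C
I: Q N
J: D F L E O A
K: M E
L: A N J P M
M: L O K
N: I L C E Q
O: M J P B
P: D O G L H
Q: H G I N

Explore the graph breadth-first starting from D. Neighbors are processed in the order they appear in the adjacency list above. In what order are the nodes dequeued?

Visit D; enqueue C, P, B, A, J → queue [C, P, B, A, J]
Visit C; enqueue N, E, H → queue [P, B, A, J, N, E, H]
Visit P; enqueue O, G, L → queue [B, A, J, N, E, H, O, G, L]
Visit B → queue [A, J, N, E, H, O, G, L]
Visit A; enqueue F → queue [J, N, E, H, O, G, L, F]
Visit J → queue [N, E, H, O, G, L, F]
Visit N; enqueue I, Q → queue [E, H, O, G, L, F, I, Q]
Visit E; enqueue K → queue [H, O, G, L, F, I, Q, K]
Visit H → queue [O, G, L, F, I, Q, K]
Visit O; enqueue M → queue [G, L, F, I, Q, K, M]
Visit G → queue [L, F, I, Q, K, M]
Visit L → queue [F, I, Q, K, M]
Visit F → queue [I, Q, K, M]
Visit I → queue [Q, K, M]
Visit Q → queue [K, M]
Visit K → queue [M]
Visit M → queue []

D, C, P, B, A, J, N, E, H, O, G, L, F, I, Q, K, M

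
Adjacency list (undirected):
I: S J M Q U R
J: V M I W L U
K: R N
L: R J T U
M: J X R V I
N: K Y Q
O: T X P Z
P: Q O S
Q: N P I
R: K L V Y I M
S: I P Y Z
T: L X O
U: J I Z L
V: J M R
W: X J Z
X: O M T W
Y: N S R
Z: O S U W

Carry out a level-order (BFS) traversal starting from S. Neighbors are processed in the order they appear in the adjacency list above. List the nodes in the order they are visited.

Visit S; enqueue I, P, Y, Z → queue [I, P, Y, Z]
Visit I; enqueue J, M, Q, U, R → queue [P, Y, Z, J, M, Q, U, R]
Visit P; enqueue O → queue [Y, Z, J, M, Q, U, R, O]
Visit Y; enqueue N → queue [Z, J, M, Q, U, R, O, N]
Visit Z; enqueue W → queue [J, M, Q, U, R, O, N, W]
Visit J; enqueue V, L → queue [M, Q, U, R, O, N, W, V, L]
Visit M; enqueue X → queue [Q, U, R, O, N, W, V, L, X]
Visit Q → queue [U, R, O, N, W, V, L, X]
Visit U → queue [R, O, N, W, V, L, X]
Visit R; enqueue K → queue [O, N, W, V, L, X, K]
Visit O; enqueue T → queue [N, W, V, L, X, K, T]
Visit N → queue [W, V, L, X, K, T]
Visit W → queue [V, L, X, K, T]
Visit V → queue [L, X, K, T]
Visit L → queue [X, K, T]
Visit X → queue [K, T]
Visit K → queue [T]
Visit T → queue []

S, I, P, Y, Z, J, M, Q, U, R, O, N, W, V, L, X, K, T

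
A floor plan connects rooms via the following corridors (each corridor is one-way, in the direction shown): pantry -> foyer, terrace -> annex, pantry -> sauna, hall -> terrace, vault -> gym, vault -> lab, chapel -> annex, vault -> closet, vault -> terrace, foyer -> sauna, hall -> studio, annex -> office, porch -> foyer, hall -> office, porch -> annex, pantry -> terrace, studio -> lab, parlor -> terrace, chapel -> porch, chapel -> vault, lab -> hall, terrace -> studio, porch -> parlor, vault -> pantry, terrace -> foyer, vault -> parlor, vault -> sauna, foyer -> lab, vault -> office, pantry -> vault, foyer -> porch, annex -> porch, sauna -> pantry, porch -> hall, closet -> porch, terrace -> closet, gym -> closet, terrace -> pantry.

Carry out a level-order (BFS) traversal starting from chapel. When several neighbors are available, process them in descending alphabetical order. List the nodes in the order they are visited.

chapel → vault → porch → annex → terrace → sauna → parlor → pantry → office → lab → gym → closet → hall → foyer → studio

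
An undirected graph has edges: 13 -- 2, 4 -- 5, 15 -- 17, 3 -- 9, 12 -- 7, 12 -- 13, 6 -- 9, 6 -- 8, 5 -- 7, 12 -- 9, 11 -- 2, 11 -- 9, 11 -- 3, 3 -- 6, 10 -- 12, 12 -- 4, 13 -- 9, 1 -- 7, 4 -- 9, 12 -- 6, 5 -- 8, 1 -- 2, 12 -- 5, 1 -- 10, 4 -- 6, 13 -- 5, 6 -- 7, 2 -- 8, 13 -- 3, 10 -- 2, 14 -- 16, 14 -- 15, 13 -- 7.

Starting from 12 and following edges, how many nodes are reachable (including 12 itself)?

BFS from 12 visits: 12, 4, 5, 6, 7, 9, 10, 13, 8, 3, 1, 11, 2
Reachable nodes: 13 of 17 total.

13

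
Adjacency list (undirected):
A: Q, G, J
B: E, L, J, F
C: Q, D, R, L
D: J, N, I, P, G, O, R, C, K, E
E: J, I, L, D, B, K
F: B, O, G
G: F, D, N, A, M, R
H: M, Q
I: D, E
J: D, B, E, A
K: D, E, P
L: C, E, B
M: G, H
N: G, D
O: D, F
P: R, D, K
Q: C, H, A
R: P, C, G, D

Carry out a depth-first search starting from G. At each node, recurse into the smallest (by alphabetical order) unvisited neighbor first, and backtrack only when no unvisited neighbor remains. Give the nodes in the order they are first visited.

Visit G
G → A
A → J
J → B
B → E
E → D
D → C
C → L
C → Q
Q → H
H → M
C → R
R → P
P → K
D → I
D → N
D → O
O → F

G -> A -> J -> B -> E -> D -> C -> L -> Q -> H -> M -> R -> P -> K -> I -> N -> O -> F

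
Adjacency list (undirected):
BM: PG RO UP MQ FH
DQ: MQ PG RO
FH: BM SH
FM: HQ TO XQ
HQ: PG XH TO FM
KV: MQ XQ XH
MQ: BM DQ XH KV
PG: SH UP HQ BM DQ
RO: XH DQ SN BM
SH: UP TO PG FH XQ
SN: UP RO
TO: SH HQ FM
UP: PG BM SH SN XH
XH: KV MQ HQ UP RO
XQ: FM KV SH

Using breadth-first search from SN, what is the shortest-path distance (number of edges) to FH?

Level 0: SN
Level 1: RO, UP
Level 2: BM, DQ, PG, SH, XH
Level 3: FH, HQ, KV, MQ, TO, XQ
Level 4: FM
FH first appears at level 3.

3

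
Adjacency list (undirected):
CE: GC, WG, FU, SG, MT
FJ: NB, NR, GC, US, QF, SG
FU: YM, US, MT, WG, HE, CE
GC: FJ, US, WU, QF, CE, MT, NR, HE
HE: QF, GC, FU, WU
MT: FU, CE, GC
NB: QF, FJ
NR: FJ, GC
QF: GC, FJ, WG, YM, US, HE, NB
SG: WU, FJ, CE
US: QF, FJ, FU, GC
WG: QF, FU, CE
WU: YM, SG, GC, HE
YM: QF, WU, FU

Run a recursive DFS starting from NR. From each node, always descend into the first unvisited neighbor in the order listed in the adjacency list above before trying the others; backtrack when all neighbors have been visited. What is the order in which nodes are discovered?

NR → FJ → NB → QF → GC → US → FU → YM → WU → SG → CE → WG → MT → HE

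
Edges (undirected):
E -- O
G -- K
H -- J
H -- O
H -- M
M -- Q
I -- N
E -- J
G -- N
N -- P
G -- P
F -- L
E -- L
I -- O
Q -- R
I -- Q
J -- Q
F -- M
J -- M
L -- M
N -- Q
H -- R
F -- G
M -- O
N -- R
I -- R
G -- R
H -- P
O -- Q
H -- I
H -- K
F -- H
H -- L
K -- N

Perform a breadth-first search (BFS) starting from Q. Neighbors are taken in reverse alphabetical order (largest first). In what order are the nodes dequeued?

Q, R, O, N, M, J, I, H, G, E, P, K, L, F

Visit Q; enqueue R, O, N, M, J, I → queue [R, O, N, M, J, I]
Visit R; enqueue H, G → queue [O, N, M, J, I, H, G]
Visit O; enqueue E → queue [N, M, J, I, H, G, E]
Visit N; enqueue P, K → queue [M, J, I, H, G, E, P, K]
Visit M; enqueue L, F → queue [J, I, H, G, E, P, K, L, F]
Visit J → queue [I, H, G, E, P, K, L, F]
Visit I → queue [H, G, E, P, K, L, F]
Visit H → queue [G, E, P, K, L, F]
Visit G → queue [E, P, K, L, F]
Visit E → queue [P, K, L, F]
Visit P → queue [K, L, F]
Visit K → queue [L, F]
Visit L → queue [F]
Visit F → queue []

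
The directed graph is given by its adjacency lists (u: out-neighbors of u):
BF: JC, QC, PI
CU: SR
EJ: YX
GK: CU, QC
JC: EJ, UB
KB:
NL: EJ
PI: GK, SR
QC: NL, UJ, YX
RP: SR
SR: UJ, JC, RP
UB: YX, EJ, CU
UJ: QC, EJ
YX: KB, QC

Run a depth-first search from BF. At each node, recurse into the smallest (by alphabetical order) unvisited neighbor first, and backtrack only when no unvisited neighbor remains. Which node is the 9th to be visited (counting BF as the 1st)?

Visit BF
BF → JC
JC → EJ
EJ → YX
YX → KB
YX → QC
QC → NL
QC → UJ
JC → UB
UB → CU
CU → SR
SR → RP
BF → PI
PI → GK

Visit order: BF, JC, EJ, YX, KB, QC, NL, UJ, UB, CU, SR, RP, PI, GK

UB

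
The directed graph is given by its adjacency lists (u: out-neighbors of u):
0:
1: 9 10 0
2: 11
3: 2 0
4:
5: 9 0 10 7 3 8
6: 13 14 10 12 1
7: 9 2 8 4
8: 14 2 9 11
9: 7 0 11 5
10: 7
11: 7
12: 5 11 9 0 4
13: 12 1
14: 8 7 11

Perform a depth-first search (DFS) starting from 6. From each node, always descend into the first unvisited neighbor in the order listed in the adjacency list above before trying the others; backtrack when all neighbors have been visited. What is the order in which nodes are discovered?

6 -> 13 -> 12 -> 5 -> 9 -> 7 -> 2 -> 11 -> 8 -> 14 -> 4 -> 0 -> 10 -> 3 -> 1

Visit 6
6 → 13
13 → 12
12 → 5
5 → 9
9 → 7
7 → 2
2 → 11
7 → 8
8 → 14
7 → 4
9 → 0
5 → 10
5 → 3
13 → 1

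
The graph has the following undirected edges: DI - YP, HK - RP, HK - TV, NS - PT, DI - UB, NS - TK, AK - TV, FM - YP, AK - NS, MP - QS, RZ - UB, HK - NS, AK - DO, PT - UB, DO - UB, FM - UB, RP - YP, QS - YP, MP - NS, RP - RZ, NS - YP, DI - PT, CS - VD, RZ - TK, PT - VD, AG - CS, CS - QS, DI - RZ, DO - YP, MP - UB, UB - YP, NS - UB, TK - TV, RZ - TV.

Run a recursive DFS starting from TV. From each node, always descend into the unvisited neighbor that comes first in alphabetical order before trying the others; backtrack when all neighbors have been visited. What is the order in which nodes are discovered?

Visit TV
TV → AK
AK → DO
DO → UB
UB → DI
DI → PT
PT → NS
NS → HK
HK → RP
RP → RZ
RZ → TK
RP → YP
YP → FM
YP → QS
QS → CS
CS → AG
CS → VD
QS → MP

TV, AK, DO, UB, DI, PT, NS, HK, RP, RZ, TK, YP, FM, QS, CS, AG, VD, MP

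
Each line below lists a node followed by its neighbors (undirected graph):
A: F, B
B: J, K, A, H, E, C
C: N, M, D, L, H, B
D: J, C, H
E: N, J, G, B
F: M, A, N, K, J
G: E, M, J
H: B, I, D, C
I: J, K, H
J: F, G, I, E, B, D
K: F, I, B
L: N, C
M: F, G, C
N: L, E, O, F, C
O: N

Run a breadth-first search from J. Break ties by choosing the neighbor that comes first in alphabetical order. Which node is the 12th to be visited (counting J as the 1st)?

N

Visit J; enqueue B, D, E, F, G, I → queue [B, D, E, F, G, I]
Visit B; enqueue A, C, H, K → queue [D, E, F, G, I, A, C, H, K]
Visit D → queue [E, F, G, I, A, C, H, K]
Visit E; enqueue N → queue [F, G, I, A, C, H, K, N]
Visit F; enqueue M → queue [G, I, A, C, H, K, N, M]
Visit G → queue [I, A, C, H, K, N, M]
Visit I → queue [A, C, H, K, N, M]
Visit A → queue [C, H, K, N, M]
Visit C; enqueue L → queue [H, K, N, M, L]
Visit H → queue [K, N, M, L]
Visit K → queue [N, M, L]
Visit N; enqueue O → queue [M, L, O]
Visit M → queue [L, O]
Visit L → queue [O]
Visit O → queue []

Visit order: J, B, D, E, F, G, I, A, C, H, K, N, M, L, O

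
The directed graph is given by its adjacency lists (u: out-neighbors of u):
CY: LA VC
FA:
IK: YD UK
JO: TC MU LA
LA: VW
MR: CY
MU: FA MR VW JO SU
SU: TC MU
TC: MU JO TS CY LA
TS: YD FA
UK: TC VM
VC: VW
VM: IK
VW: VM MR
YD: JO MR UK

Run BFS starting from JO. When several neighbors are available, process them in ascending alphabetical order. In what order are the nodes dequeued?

Visit JO; enqueue LA, MU, TC → queue [LA, MU, TC]
Visit LA; enqueue VW → queue [MU, TC, VW]
Visit MU; enqueue FA, MR, SU → queue [TC, VW, FA, MR, SU]
Visit TC; enqueue CY, TS → queue [VW, FA, MR, SU, CY, TS]
Visit VW; enqueue VM → queue [FA, MR, SU, CY, TS, VM]
Visit FA → queue [MR, SU, CY, TS, VM]
Visit MR → queue [SU, CY, TS, VM]
Visit SU → queue [CY, TS, VM]
Visit CY; enqueue VC → queue [TS, VM, VC]
Visit TS; enqueue YD → queue [VM, VC, YD]
Visit VM; enqueue IK → queue [VC, YD, IK]
Visit VC → queue [YD, IK]
Visit YD; enqueue UK → queue [IK, UK]
Visit IK → queue [UK]
Visit UK → queue []

JO → LA → MU → TC → VW → FA → MR → SU → CY → TS → VM → VC → YD → IK → UK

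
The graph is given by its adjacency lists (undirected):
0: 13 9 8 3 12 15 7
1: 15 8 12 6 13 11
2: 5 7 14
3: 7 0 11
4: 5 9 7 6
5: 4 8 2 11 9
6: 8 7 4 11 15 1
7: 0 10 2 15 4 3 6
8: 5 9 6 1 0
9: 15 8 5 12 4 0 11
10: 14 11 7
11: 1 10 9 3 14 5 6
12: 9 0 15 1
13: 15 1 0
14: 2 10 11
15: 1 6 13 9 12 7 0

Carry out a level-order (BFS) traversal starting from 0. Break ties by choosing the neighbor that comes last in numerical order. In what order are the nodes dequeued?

0 15 13 12 9 8 7 3 6 1 11 5 4 10 2 14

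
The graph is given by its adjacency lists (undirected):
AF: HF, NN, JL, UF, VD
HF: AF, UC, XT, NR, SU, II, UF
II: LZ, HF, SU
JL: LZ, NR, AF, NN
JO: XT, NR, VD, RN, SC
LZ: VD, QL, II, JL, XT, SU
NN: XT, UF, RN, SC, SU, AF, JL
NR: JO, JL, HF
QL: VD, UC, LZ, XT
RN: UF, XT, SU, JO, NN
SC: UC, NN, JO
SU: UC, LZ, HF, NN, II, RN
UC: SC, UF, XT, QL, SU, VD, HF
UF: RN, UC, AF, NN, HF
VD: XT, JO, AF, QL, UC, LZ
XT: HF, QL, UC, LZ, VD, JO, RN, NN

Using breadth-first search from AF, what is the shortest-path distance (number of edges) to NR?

2

Level 0: AF
Level 1: HF, JL, NN, UF, VD
Level 2: II, JO, LZ, NR, QL, RN, SC, SU, UC, XT
NR first appears at level 2.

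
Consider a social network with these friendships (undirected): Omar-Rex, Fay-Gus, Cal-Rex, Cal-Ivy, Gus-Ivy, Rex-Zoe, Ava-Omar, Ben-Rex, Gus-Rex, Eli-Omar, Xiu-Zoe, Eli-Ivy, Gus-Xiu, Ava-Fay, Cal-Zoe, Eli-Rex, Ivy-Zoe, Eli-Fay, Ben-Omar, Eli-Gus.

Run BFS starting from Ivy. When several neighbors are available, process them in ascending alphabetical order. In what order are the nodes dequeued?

Visit Ivy; enqueue Cal, Eli, Gus, Zoe → queue [Cal, Eli, Gus, Zoe]
Visit Cal; enqueue Rex → queue [Eli, Gus, Zoe, Rex]
Visit Eli; enqueue Fay, Omar → queue [Gus, Zoe, Rex, Fay, Omar]
Visit Gus; enqueue Xiu → queue [Zoe, Rex, Fay, Omar, Xiu]
Visit Zoe → queue [Rex, Fay, Omar, Xiu]
Visit Rex; enqueue Ben → queue [Fay, Omar, Xiu, Ben]
Visit Fay; enqueue Ava → queue [Omar, Xiu, Ben, Ava]
Visit Omar → queue [Xiu, Ben, Ava]
Visit Xiu → queue [Ben, Ava]
Visit Ben → queue [Ava]
Visit Ava → queue []

Ivy, Cal, Eli, Gus, Zoe, Rex, Fay, Omar, Xiu, Ben, Ava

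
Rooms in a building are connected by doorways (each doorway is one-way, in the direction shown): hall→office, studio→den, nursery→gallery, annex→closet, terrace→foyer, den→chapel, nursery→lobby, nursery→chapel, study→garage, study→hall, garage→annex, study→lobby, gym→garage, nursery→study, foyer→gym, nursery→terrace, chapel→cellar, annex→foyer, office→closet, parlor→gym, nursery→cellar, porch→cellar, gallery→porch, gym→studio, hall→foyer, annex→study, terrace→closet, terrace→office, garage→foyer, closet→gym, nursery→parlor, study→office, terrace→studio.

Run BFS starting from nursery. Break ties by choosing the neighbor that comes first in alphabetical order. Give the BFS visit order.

nursery → cellar → chapel → gallery → lobby → parlor → study → terrace → porch → gym → garage → hall → office → closet → foyer → studio → annex → den

Visit nursery; enqueue cellar, chapel, gallery, lobby, parlor, study, terrace → queue [cellar, chapel, gallery, lobby, parlor, study, terrace]
Visit cellar → queue [chapel, gallery, lobby, parlor, study, terrace]
Visit chapel → queue [gallery, lobby, parlor, study, terrace]
Visit gallery; enqueue porch → queue [lobby, parlor, study, terrace, porch]
Visit lobby → queue [parlor, study, terrace, porch]
Visit parlor; enqueue gym → queue [study, terrace, porch, gym]
Visit study; enqueue garage, hall, office → queue [terrace, porch, gym, garage, hall, office]
Visit terrace; enqueue closet, foyer, studio → queue [porch, gym, garage, hall, office, closet, foyer, studio]
Visit porch → queue [gym, garage, hall, office, closet, foyer, studio]
Visit gym → queue [garage, hall, office, closet, foyer, studio]
Visit garage; enqueue annex → queue [hall, office, closet, foyer, studio, annex]
Visit hall → queue [office, closet, foyer, studio, annex]
Visit office → queue [closet, foyer, studio, annex]
Visit closet → queue [foyer, studio, annex]
Visit foyer → queue [studio, annex]
Visit studio; enqueue den → queue [annex, den]
Visit annex → queue [den]
Visit den → queue []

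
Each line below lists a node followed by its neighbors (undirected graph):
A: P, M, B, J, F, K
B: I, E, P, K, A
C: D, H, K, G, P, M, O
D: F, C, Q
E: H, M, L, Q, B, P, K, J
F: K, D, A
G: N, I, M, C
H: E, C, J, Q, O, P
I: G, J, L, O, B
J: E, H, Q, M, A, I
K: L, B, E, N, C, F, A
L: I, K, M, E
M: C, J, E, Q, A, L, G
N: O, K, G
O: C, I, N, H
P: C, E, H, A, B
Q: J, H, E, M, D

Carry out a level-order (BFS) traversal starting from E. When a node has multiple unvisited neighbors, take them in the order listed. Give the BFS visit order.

Visit E; enqueue H, M, L, Q, B, P, K, J → queue [H, M, L, Q, B, P, K, J]
Visit H; enqueue C, O → queue [M, L, Q, B, P, K, J, C, O]
Visit M; enqueue A, G → queue [L, Q, B, P, K, J, C, O, A, G]
Visit L; enqueue I → queue [Q, B, P, K, J, C, O, A, G, I]
Visit Q; enqueue D → queue [B, P, K, J, C, O, A, G, I, D]
Visit B → queue [P, K, J, C, O, A, G, I, D]
Visit P → queue [K, J, C, O, A, G, I, D]
Visit K; enqueue N, F → queue [J, C, O, A, G, I, D, N, F]
Visit J → queue [C, O, A, G, I, D, N, F]
Visit C → queue [O, A, G, I, D, N, F]
Visit O → queue [A, G, I, D, N, F]
Visit A → queue [G, I, D, N, F]
Visit G → queue [I, D, N, F]
Visit I → queue [D, N, F]
Visit D → queue [N, F]
Visit N → queue [F]
Visit F → queue []

E H M L Q B P K J C O A G I D N F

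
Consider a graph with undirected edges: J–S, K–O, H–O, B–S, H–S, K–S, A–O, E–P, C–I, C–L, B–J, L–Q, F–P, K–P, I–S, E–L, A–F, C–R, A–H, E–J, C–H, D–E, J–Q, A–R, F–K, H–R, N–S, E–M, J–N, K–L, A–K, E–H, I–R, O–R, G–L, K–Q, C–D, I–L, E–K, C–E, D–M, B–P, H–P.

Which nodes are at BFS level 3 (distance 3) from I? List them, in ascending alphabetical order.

F, M, P

Level 0: I
Level 1: C, L, R, S
Level 2: A, B, D, E, G, H, J, K, N, O, Q
Level 3: F, M, P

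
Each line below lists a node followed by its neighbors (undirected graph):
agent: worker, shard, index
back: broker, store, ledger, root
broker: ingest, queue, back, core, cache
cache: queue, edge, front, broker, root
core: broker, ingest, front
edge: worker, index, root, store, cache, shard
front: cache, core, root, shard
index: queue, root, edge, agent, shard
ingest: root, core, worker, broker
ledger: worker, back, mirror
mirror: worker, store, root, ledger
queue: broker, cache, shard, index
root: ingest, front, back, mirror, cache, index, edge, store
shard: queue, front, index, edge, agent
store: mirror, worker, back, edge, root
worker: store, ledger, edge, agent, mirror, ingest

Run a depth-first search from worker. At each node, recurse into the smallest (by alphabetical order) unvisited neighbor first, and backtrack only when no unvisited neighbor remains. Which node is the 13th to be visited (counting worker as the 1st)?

ingest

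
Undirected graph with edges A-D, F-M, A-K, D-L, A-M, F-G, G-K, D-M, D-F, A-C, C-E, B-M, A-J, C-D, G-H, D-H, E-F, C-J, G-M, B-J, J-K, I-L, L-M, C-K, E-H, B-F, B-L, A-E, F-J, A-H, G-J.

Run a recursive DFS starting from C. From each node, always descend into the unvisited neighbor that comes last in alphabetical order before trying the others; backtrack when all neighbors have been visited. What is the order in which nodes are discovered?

C, K, J, G, M, L, I, D, H, E, F, B, A

Visit C
C → K
K → J
J → G
G → M
M → L
L → I
L → D
D → H
H → E
E → F
F → B
E → A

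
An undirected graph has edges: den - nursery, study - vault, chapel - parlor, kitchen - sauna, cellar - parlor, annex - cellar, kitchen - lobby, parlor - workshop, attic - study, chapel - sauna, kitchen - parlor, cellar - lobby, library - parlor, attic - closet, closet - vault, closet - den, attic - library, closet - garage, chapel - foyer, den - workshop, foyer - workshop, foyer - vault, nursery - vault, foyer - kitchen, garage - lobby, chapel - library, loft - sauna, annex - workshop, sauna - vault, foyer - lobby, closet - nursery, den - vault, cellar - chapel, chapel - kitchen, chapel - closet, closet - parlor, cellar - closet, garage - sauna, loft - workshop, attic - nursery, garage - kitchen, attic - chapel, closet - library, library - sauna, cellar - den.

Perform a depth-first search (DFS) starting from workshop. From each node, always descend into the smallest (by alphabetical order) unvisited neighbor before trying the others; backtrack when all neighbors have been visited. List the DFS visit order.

Visit workshop
workshop → annex
annex → cellar
cellar → chapel
chapel → attic
attic → closet
closet → den
den → nursery
nursery → vault
vault → foyer
foyer → kitchen
kitchen → garage
garage → lobby
garage → sauna
sauna → library
library → parlor
sauna → loft
vault → study

workshop annex cellar chapel attic closet den nursery vault foyer kitchen garage lobby sauna library parlor loft study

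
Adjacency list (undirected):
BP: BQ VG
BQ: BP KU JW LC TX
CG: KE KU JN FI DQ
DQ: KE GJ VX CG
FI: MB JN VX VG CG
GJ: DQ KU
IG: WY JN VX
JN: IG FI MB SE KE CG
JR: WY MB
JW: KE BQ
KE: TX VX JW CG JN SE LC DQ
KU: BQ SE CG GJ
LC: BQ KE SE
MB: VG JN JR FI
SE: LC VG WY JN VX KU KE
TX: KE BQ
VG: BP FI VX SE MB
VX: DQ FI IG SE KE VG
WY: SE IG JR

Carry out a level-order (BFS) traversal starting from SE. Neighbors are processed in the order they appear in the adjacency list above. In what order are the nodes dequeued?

Visit SE; enqueue LC, VG, WY, JN, VX, KU, KE → queue [LC, VG, WY, JN, VX, KU, KE]
Visit LC; enqueue BQ → queue [VG, WY, JN, VX, KU, KE, BQ]
Visit VG; enqueue BP, FI, MB → queue [WY, JN, VX, KU, KE, BQ, BP, FI, MB]
Visit WY; enqueue IG, JR → queue [JN, VX, KU, KE, BQ, BP, FI, MB, IG, JR]
Visit JN; enqueue CG → queue [VX, KU, KE, BQ, BP, FI, MB, IG, JR, CG]
Visit VX; enqueue DQ → queue [KU, KE, BQ, BP, FI, MB, IG, JR, CG, DQ]
Visit KU; enqueue GJ → queue [KE, BQ, BP, FI, MB, IG, JR, CG, DQ, GJ]
Visit KE; enqueue TX, JW → queue [BQ, BP, FI, MB, IG, JR, CG, DQ, GJ, TX, JW]
Visit BQ → queue [BP, FI, MB, IG, JR, CG, DQ, GJ, TX, JW]
Visit BP → queue [FI, MB, IG, JR, CG, DQ, GJ, TX, JW]
Visit FI → queue [MB, IG, JR, CG, DQ, GJ, TX, JW]
Visit MB → queue [IG, JR, CG, DQ, GJ, TX, JW]
Visit IG → queue [JR, CG, DQ, GJ, TX, JW]
Visit JR → queue [CG, DQ, GJ, TX, JW]
Visit CG → queue [DQ, GJ, TX, JW]
Visit DQ → queue [GJ, TX, JW]
Visit GJ → queue [TX, JW]
Visit TX → queue [JW]
Visit JW → queue []

SE -> LC -> VG -> WY -> JN -> VX -> KU -> KE -> BQ -> BP -> FI -> MB -> IG -> JR -> CG -> DQ -> GJ -> TX -> JW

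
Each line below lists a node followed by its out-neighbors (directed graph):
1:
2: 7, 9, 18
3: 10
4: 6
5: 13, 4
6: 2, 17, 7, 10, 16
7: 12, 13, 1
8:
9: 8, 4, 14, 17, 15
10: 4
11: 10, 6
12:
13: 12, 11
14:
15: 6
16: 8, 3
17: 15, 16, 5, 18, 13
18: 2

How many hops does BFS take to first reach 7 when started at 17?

Level 0: 17
Level 1: 5, 13, 15, 16, 18
Level 2: 2, 3, 4, 6, 8, 11, 12
Level 3: 7, 9, 10
Level 4: 1, 14
7 first appears at level 3.

3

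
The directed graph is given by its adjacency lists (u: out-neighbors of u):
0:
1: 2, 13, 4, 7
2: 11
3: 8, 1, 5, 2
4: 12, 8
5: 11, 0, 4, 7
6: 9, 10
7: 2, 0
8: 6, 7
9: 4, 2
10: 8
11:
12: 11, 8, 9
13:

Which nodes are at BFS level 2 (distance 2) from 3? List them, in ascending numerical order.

Level 0: 3
Level 1: 1, 2, 5, 8
Level 2: 0, 4, 6, 7, 11, 13
Level 3: 9, 10, 12

0, 4, 6, 7, 11, 13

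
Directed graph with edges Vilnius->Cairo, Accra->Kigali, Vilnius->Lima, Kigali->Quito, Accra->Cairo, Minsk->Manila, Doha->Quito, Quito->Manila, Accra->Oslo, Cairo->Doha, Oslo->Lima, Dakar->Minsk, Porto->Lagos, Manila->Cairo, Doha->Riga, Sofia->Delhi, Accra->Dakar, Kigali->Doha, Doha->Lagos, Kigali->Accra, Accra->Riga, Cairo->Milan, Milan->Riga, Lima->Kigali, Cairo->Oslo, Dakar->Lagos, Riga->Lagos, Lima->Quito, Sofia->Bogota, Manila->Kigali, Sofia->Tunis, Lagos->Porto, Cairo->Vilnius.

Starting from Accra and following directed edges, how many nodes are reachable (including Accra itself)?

15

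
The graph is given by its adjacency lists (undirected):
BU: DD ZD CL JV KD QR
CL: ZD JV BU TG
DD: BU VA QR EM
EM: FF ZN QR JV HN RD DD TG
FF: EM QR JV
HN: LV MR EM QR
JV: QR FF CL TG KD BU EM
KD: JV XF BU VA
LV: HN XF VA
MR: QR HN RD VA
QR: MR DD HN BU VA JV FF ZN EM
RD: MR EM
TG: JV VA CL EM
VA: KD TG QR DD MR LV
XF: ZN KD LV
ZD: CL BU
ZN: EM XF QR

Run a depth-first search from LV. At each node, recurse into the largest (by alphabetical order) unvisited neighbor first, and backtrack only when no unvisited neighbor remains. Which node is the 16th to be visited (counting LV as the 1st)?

HN

Visit LV
LV → XF
XF → ZN
ZN → QR
QR → VA
VA → TG
TG → JV
JV → KD
KD → BU
BU → ZD
ZD → CL
BU → DD
DD → EM
EM → RD
RD → MR
MR → HN
EM → FF

Visit order: LV, XF, ZN, QR, VA, TG, JV, KD, BU, ZD, CL, DD, EM, RD, MR, HN, FF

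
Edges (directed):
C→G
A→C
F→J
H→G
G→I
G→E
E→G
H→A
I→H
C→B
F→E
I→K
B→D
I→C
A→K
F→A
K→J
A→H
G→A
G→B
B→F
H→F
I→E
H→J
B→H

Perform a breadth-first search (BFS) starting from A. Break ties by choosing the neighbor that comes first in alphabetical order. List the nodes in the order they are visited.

A, C, H, K, B, G, F, J, D, E, I

Visit A; enqueue C, H, K → queue [C, H, K]
Visit C; enqueue B, G → queue [H, K, B, G]
Visit H; enqueue F, J → queue [K, B, G, F, J]
Visit K → queue [B, G, F, J]
Visit B; enqueue D → queue [G, F, J, D]
Visit G; enqueue E, I → queue [F, J, D, E, I]
Visit F → queue [J, D, E, I]
Visit J → queue [D, E, I]
Visit D → queue [E, I]
Visit E → queue [I]
Visit I → queue []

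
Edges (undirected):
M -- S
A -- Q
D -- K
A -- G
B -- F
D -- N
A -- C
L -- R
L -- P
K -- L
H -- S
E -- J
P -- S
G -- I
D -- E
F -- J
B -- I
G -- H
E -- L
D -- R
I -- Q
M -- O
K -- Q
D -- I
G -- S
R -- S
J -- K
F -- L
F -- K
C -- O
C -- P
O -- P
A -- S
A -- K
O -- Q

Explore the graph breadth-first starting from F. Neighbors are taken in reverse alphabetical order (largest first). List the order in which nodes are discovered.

F L K J B R P E Q D A I S O C N G M H

Visit F; enqueue L, K, J, B → queue [L, K, J, B]
Visit L; enqueue R, P, E → queue [K, J, B, R, P, E]
Visit K; enqueue Q, D, A → queue [J, B, R, P, E, Q, D, A]
Visit J → queue [B, R, P, E, Q, D, A]
Visit B; enqueue I → queue [R, P, E, Q, D, A, I]
Visit R; enqueue S → queue [P, E, Q, D, A, I, S]
Visit P; enqueue O, C → queue [E, Q, D, A, I, S, O, C]
Visit E → queue [Q, D, A, I, S, O, C]
Visit Q → queue [D, A, I, S, O, C]
Visit D; enqueue N → queue [A, I, S, O, C, N]
Visit A; enqueue G → queue [I, S, O, C, N, G]
Visit I → queue [S, O, C, N, G]
Visit S; enqueue M, H → queue [O, C, N, G, M, H]
Visit O → queue [C, N, G, M, H]
Visit C → queue [N, G, M, H]
Visit N → queue [G, M, H]
Visit G → queue [M, H]
Visit M → queue [H]
Visit H → queue []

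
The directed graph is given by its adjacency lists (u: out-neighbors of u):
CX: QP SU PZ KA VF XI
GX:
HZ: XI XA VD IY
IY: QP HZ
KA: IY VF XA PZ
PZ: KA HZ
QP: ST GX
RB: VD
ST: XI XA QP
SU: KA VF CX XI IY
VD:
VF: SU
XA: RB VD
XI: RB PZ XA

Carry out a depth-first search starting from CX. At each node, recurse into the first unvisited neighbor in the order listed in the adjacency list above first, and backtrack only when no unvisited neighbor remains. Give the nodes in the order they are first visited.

Visit CX
CX → QP
QP → ST
ST → XI
XI → RB
RB → VD
XI → PZ
PZ → KA
KA → IY
IY → HZ
HZ → XA
KA → VF
VF → SU
QP → GX

CX, QP, ST, XI, RB, VD, PZ, KA, IY, HZ, XA, VF, SU, GX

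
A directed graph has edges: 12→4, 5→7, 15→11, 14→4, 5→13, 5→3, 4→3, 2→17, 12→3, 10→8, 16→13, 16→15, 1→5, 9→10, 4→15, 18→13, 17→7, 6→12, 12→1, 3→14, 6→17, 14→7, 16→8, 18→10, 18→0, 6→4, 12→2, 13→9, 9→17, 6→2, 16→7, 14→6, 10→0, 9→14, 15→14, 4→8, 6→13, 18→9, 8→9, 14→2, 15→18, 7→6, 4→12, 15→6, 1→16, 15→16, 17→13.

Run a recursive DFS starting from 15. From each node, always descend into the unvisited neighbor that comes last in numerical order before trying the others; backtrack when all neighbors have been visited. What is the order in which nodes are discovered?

15 → 18 → 13 → 9 → 17 → 7 → 6 → 12 → 4 → 8 → 3 → 14 → 2 → 1 → 16 → 5 → 10 → 0 → 11

Visit 15
15 → 18
18 → 13
13 → 9
9 → 17
17 → 7
7 → 6
6 → 12
12 → 4
4 → 8
4 → 3
3 → 14
14 → 2
12 → 1
1 → 16
1 → 5
9 → 10
10 → 0
15 → 11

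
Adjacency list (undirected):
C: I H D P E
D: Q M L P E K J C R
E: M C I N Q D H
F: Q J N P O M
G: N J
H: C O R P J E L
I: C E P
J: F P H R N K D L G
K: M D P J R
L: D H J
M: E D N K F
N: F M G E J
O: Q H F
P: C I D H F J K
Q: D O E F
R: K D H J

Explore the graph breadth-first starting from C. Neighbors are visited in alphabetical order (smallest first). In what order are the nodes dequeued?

C -> D -> E -> H -> I -> P -> J -> K -> L -> M -> Q -> R -> N -> O -> F -> G

Visit C; enqueue D, E, H, I, P → queue [D, E, H, I, P]
Visit D; enqueue J, K, L, M, Q, R → queue [E, H, I, P, J, K, L, M, Q, R]
Visit E; enqueue N → queue [H, I, P, J, K, L, M, Q, R, N]
Visit H; enqueue O → queue [I, P, J, K, L, M, Q, R, N, O]
Visit I → queue [P, J, K, L, M, Q, R, N, O]
Visit P; enqueue F → queue [J, K, L, M, Q, R, N, O, F]
Visit J; enqueue G → queue [K, L, M, Q, R, N, O, F, G]
Visit K → queue [L, M, Q, R, N, O, F, G]
Visit L → queue [M, Q, R, N, O, F, G]
Visit M → queue [Q, R, N, O, F, G]
Visit Q → queue [R, N, O, F, G]
Visit R → queue [N, O, F, G]
Visit N → queue [O, F, G]
Visit O → queue [F, G]
Visit F → queue [G]
Visit G → queue []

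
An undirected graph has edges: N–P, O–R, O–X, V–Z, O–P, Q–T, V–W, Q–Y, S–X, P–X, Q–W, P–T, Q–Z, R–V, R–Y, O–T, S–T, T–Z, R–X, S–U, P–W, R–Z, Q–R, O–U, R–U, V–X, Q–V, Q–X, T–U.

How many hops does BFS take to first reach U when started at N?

Level 0: N
Level 1: P
Level 2: O, T, W, X
Level 3: Q, R, S, U, V, Z
Level 4: Y
U first appears at level 3.

3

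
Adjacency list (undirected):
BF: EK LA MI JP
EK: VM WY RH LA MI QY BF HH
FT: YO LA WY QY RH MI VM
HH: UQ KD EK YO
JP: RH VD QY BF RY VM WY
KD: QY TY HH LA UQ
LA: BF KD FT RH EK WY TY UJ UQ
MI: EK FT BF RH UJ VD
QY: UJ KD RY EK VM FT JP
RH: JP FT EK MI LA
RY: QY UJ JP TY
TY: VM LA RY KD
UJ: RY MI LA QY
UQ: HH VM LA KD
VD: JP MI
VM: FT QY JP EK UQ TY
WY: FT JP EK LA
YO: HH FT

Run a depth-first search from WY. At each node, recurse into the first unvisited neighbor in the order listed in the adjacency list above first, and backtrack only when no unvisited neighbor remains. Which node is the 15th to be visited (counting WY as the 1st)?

Visit WY
WY → FT
FT → YO
YO → HH
HH → UQ
UQ → VM
VM → QY
QY → UJ
UJ → RY
RY → JP
JP → RH
RH → EK
EK → LA
LA → BF
BF → MI
MI → VD
LA → KD
KD → TY

Visit order: WY, FT, YO, HH, UQ, VM, QY, UJ, RY, JP, RH, EK, LA, BF, MI, VD, KD, TY

MI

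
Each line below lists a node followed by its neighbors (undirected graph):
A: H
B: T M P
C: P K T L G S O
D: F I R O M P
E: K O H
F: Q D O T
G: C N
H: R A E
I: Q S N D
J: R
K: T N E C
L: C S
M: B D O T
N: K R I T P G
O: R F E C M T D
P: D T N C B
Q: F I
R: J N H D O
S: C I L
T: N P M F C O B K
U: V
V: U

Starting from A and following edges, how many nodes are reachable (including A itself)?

20

BFS from A visits: A, H, R, E, J, N, D, O, K, I, T, P, G, F, M, C, Q, S, B, L
Reachable nodes: 20 of 22 total.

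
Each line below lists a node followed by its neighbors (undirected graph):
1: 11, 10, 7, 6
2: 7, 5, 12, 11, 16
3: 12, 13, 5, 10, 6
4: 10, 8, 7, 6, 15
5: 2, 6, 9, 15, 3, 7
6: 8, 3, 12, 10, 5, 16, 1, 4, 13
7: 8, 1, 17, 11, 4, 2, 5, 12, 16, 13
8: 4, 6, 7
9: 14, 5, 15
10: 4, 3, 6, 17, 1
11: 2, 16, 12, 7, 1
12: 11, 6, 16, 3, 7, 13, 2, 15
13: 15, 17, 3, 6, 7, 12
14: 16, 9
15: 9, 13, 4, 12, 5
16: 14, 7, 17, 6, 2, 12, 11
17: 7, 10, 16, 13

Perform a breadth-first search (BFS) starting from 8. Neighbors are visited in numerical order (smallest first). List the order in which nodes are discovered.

8, 4, 6, 7, 10, 15, 1, 3, 5, 12, 13, 16, 2, 11, 17, 9, 14

Visit 8; enqueue 4, 6, 7 → queue [4, 6, 7]
Visit 4; enqueue 10, 15 → queue [6, 7, 10, 15]
Visit 6; enqueue 1, 3, 5, 12, 13, 16 → queue [7, 10, 15, 1, 3, 5, 12, 13, 16]
Visit 7; enqueue 2, 11, 17 → queue [10, 15, 1, 3, 5, 12, 13, 16, 2, 11, 17]
Visit 10 → queue [15, 1, 3, 5, 12, 13, 16, 2, 11, 17]
Visit 15; enqueue 9 → queue [1, 3, 5, 12, 13, 16, 2, 11, 17, 9]
Visit 1 → queue [3, 5, 12, 13, 16, 2, 11, 17, 9]
Visit 3 → queue [5, 12, 13, 16, 2, 11, 17, 9]
Visit 5 → queue [12, 13, 16, 2, 11, 17, 9]
Visit 12 → queue [13, 16, 2, 11, 17, 9]
Visit 13 → queue [16, 2, 11, 17, 9]
Visit 16; enqueue 14 → queue [2, 11, 17, 9, 14]
Visit 2 → queue [11, 17, 9, 14]
Visit 11 → queue [17, 9, 14]
Visit 17 → queue [9, 14]
Visit 9 → queue [14]
Visit 14 → queue []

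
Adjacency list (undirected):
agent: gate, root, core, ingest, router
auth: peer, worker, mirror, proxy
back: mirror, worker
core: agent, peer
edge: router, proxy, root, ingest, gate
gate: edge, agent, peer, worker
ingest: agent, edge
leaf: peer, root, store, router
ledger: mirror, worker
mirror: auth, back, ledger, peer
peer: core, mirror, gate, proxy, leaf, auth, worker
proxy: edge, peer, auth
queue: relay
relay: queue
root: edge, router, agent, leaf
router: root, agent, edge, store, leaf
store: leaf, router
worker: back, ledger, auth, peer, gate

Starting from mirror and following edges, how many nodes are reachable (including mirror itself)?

BFS from mirror visits: mirror, auth, back, ledger, peer, worker, proxy, core, gate, leaf, edge, agent, root, store, router, ingest
Reachable nodes: 16 of 18 total.

16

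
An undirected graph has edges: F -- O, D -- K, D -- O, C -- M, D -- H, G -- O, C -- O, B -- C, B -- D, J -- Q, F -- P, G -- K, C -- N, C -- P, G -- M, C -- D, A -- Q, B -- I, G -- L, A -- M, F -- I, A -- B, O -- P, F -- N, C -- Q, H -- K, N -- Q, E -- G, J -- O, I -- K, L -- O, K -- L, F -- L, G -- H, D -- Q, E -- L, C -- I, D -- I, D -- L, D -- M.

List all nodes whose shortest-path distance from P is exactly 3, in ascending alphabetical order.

A, E, H, K

Level 0: P
Level 1: C, F, O
Level 2: B, D, G, I, J, L, M, N, Q
Level 3: A, E, H, K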